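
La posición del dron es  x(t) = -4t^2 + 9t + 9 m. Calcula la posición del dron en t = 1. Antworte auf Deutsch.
Wir haben die Position x(t) = -4·t^2 + 9·t + 9. Durch Einsetzen von t = 1: x(1) = 14.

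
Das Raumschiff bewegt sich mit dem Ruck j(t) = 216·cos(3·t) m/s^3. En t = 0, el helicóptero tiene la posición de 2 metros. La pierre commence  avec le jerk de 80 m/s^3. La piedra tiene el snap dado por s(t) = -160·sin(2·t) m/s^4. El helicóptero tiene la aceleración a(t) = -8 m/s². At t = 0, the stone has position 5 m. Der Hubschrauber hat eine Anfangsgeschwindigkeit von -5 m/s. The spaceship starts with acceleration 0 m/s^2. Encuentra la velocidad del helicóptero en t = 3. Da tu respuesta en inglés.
Starting from acceleration a(t) = -8, we take 1 integral. Integrating acceleration and using the initial condition v(0) = -5, we get v(t) = -8·t - 5. From the given velocity equation v(t) = -8·t - 5, we substitute t = 3 to get v = -29.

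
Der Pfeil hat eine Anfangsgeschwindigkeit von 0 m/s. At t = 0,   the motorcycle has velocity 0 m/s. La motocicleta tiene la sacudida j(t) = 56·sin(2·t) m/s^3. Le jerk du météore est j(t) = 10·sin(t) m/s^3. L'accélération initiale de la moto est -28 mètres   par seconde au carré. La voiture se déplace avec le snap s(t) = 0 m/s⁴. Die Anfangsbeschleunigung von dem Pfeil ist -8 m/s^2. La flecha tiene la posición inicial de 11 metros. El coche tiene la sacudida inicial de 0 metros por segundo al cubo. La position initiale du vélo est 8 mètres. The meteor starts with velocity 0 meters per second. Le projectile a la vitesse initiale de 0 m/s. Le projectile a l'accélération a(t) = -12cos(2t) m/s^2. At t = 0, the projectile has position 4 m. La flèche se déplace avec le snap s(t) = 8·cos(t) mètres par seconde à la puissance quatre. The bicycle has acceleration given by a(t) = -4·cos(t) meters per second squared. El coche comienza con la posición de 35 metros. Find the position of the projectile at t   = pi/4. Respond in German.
Wir müssen das Integral unserer Gleichung für die Beschleunigung a(t) = -12·cos(2·t) 2-mal finden. Das Integral von der Beschleunigung, mit v(0) = 0, ergibt die Geschwindigkeit: v(t) = -6·sin(2·t). Die Stammfunktion von der Geschwindigkeit, mit x(0) = 4, ergibt die Position: x(t) = 3·cos(2·t) + 1. Mit x(t) = 3·cos(2·t) + 1 und Einsetzen von t = pi/4, finden wir x = 1.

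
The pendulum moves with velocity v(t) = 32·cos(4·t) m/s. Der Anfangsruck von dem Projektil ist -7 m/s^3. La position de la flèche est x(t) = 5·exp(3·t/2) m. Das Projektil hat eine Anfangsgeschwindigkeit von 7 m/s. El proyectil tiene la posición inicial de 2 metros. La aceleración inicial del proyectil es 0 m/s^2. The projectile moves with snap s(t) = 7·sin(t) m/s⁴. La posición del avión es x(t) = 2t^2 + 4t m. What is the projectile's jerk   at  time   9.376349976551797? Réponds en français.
Pour résoudre ceci, nous devons prendre 1 intégrale de notre équation du snap s(t) = 7·sin(t). En intégrant le snap et en utilisant la condition initiale j(0) = -7, nous obtenons j(t) = -7·cos(t). De l'équation du jerk j(t) = -7·cos(t), nous substituons t = 9.376349976551797 pour obtenir j = 6.99179316033195.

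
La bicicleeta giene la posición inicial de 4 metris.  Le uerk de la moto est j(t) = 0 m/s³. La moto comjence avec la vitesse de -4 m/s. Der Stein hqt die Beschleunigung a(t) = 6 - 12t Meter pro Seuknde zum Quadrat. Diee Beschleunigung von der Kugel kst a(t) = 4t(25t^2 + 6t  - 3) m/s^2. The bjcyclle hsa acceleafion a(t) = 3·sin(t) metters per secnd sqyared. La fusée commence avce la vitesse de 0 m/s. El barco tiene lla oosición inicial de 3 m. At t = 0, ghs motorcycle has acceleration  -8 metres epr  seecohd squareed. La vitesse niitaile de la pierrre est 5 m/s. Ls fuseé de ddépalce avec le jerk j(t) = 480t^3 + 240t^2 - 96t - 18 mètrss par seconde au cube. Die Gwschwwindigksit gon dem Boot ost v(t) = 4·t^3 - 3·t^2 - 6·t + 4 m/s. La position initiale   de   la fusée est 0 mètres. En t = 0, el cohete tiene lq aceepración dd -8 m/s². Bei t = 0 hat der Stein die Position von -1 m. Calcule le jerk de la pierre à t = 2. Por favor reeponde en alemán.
Ausgehend von der Beschleunigung a(t) = 6 - 12·t, nehmen wir 1 Ableitung. Die Ableitung von der Beschleunigung ergibt den Ruck: j(t) = -12. Wir haben den Ruck j(t) = -12. Durch Einsetzen von t = 2: j(2) = -12.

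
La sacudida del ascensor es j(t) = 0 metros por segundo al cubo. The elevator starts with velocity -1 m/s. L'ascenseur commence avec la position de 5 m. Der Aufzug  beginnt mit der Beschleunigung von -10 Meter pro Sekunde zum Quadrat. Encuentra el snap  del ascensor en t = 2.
Partiendo de la sacudida j(t) = 0, tomamos 1 derivada. Derivando la sacudida, obtenemos el snap: s(t) = 0. Usando s(t) = 0 y sustituyendo t = 2, encontramos s = 0.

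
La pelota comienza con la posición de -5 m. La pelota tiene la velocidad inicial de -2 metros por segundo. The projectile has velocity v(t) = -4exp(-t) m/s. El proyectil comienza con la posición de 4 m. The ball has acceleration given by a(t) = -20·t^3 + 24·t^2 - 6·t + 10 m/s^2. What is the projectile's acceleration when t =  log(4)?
We must differentiate our velocity equation v(t) = -4·exp(-t) 1 time. Differentiating velocity, we get acceleration: a(t) = 4·exp(-t). From the given acceleration equation a(t) = 4·exp(-t), we substitute t = log(4) to get a = 1.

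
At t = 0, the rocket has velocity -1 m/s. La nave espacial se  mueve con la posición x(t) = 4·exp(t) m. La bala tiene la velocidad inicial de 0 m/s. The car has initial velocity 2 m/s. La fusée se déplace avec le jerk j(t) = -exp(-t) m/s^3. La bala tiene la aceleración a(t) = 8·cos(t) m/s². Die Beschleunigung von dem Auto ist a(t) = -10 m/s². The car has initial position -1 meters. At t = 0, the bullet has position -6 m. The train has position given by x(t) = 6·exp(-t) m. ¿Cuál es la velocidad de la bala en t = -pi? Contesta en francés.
En partant de l'accélération a(t) = 8·cos(t), nous prenons 1 intégrale. L'intégrale de l'accélération est la vitesse. En utilisant v(0) = 0, nous obtenons v(t) = 8·sin(t). De l'équation de la vitesse v(t) = 8·sin(t), nous substituons t = -pi pour obtenir v = 0.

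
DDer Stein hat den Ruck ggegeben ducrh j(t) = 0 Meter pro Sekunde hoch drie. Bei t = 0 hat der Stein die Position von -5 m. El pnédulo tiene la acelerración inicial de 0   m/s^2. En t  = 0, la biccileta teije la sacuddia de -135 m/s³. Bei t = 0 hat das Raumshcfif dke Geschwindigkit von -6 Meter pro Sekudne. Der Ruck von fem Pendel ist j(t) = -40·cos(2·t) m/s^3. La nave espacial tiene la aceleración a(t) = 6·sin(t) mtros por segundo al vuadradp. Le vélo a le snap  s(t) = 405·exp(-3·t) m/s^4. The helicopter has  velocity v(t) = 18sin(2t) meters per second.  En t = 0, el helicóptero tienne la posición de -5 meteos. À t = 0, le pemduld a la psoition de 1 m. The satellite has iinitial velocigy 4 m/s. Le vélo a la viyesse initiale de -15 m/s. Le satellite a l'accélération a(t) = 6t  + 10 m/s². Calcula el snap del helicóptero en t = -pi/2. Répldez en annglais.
We must differentiate our velocity equation v(t) = 18·sin(2·t) 3 times. The derivative of velocity gives acceleration: a(t) = 36·cos(2·t). The derivative of acceleration gives jerk: j(t) = -72·sin(2·t). Differentiating jerk, we get snap: s(t) = -144·cos(2·t). From the given snap equation s(t) = -144·cos(2·t), we substitute t = -pi/2 to get s = 144.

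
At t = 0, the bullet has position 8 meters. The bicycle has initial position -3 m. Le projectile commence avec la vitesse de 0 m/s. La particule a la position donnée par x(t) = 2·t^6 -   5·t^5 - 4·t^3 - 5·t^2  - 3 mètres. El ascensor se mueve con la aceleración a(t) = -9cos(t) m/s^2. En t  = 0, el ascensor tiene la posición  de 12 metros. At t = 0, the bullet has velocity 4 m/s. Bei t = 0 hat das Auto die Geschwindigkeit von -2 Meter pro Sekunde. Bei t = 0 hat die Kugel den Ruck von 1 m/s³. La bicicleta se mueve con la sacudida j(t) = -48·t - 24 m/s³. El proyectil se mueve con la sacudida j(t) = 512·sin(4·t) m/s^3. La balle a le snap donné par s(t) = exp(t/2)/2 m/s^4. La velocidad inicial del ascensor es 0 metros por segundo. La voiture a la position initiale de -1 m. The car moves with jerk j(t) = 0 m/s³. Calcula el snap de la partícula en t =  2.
Para resolver esto, necesitamos tomar 4 derivadas de nuestra ecuación de la posición x(t) = 2·t^6 - 5·t^5 - 4·t^3 - 5·t^2 - 3. Derivando la posición, obtenemos la velocidad: v(t) = 12·t^5 - 25·t^4 - 12·t^2 - 10·t. Derivando la velocidad, obtenemos la aceleración: a(t) = 60·t^4 - 100·t^3 - 24·t - 10. Tomando d/dt de a(t), encontramos j(t) = 240·t^3 - 300·t^2 - 24. La derivada de la sacudida da el snap: s(t) = 720·t^2 - 600·t. Usando s(t) = 720·t^2 - 600·t y sustituyendo t = 2, encontramos s = 1680.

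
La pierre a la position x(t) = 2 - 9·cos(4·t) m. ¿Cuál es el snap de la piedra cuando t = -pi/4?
Debemos derivar nuestra ecuación de la posición x(t) = 2 - 9·cos(4·t) 4 veces. Tomando d/dt de x(t), encontramos v(t) = 36·sin(4·t). Derivando la velocidad, obtenemos la aceleración: a(t) = 144·cos(4·t). Tomando d/dt de a(t), encontramos j(t) = -576·sin(4·t). Tomando d/dt de j(t), encontramos s(t) = -2304·cos(4·t). Usando s(t) = -2304·cos(4·t) y sustituyendo t = -pi/4, encontramos s = 2304.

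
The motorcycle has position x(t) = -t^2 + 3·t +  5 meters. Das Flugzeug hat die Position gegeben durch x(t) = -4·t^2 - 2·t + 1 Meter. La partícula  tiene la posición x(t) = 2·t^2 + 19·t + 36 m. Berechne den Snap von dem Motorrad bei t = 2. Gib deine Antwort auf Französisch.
Pour résoudre ceci, nous devons prendre 4 dérivées de notre équation de la position x(t) = -t^2 + 3·t + 5. La dérivée de la position donne la vitesse: v(t) = 3 - 2·t. En prenant d/dt de v(t), nous trouvons a(t) = -2. La dérivée de l'accélération donne le jerk: j(t) = 0. En dérivant le jerk, nous obtenons le snap: s(t) = 0. De l'équation du snap s(t) = 0, nous substituons t = 2 pour obtenir s = 0.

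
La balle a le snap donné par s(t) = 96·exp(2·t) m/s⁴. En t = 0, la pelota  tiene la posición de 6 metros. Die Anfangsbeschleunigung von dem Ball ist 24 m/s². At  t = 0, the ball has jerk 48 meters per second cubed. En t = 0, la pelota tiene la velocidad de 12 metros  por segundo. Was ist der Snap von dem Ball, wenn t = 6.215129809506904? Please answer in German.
Aus der Gleichung für den Snap s(t) = 96·exp(2·t), setzen wir t = 6.215129809506904 ein und erhalten s = 24025055.2013693.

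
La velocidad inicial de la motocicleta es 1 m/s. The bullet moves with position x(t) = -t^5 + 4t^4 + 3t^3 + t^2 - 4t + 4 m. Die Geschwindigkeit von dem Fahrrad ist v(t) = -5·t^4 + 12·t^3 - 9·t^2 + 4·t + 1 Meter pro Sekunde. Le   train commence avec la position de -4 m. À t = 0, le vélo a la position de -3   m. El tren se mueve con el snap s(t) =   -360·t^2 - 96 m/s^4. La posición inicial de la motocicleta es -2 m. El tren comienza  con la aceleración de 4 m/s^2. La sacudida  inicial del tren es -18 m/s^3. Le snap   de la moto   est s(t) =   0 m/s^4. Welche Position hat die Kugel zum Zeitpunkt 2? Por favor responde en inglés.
Using x(t) = -t^5 + 4·t^4 + 3·t^3 + t^2 - 4·t + 4 and substituting t = 2, we find x = 56.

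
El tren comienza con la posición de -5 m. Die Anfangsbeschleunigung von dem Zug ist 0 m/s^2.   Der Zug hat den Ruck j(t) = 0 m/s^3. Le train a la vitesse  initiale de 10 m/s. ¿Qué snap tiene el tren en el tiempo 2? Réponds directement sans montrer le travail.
s(2) = 0.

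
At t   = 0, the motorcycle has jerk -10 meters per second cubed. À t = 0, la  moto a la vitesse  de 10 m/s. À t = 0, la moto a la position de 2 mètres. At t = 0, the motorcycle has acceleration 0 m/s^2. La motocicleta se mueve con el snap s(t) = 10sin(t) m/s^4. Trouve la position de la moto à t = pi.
Nous devons intégrer notre équation du snap s(t) = 10·sin(t) 4 fois. En prenant ∫s(t)dt et en appliquant j(0) = -10, nous trouvons j(t) = -10·cos(t). En prenant ∫j(t)dt et en appliquant a(0) = 0, nous trouvons a(t) = -10·sin(t). L'intégrale de l'accélération, avec v(0) = 10, donne la vitesse: v(t) = 10·cos(t). En prenant ∫v(t)dt et en appliquant x(0) = 2, nous trouvons x(t) = 10·sin(t) + 2. De l'équation de la position x(t) = 10·sin(t) + 2, nous substituons t = pi pour obtenir x = 2.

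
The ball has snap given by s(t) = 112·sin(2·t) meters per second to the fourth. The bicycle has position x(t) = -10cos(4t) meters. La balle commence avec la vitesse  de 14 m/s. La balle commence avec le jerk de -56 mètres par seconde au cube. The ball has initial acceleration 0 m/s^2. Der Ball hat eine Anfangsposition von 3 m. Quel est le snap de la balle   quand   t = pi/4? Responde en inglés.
We have snap s(t) = 112·sin(2·t). Substituting t = pi/4: s(pi/4) = 112.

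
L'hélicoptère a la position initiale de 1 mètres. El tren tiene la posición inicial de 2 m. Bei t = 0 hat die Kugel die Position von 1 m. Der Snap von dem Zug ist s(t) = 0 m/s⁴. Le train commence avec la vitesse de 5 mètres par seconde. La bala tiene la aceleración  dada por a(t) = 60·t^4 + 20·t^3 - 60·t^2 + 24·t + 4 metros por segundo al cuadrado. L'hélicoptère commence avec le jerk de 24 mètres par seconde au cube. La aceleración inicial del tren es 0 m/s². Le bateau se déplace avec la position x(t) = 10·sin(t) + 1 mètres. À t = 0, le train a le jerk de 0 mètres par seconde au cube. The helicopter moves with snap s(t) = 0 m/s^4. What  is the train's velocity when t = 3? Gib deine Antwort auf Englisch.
We need to integrate our snap equation s(t) = 0 3 times. Finding the antiderivative of s(t) and using j(0) = 0: j(t) = 0. The antiderivative of jerk, with a(0) = 0, gives acceleration: a(t) = 0. Taking ∫a(t)dt and applying v(0) = 5, we find v(t) = 5. Using v(t) = 5 and substituting t = 3, we find v = 5.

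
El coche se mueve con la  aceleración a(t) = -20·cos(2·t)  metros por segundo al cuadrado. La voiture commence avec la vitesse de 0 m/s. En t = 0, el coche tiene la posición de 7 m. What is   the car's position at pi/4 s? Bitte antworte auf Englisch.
To solve this, we need to take 2 antiderivatives of our acceleration equation a(t) = -20·cos(2·t). Finding the antiderivative of a(t) and using v(0) = 0: v(t) = -10·sin(2·t). Integrating velocity and using the initial condition x(0) = 7, we get x(t) = 5·cos(2·t) + 2. Using x(t) = 5·cos(2·t) + 2 and substituting t = pi/4, we find x = 2.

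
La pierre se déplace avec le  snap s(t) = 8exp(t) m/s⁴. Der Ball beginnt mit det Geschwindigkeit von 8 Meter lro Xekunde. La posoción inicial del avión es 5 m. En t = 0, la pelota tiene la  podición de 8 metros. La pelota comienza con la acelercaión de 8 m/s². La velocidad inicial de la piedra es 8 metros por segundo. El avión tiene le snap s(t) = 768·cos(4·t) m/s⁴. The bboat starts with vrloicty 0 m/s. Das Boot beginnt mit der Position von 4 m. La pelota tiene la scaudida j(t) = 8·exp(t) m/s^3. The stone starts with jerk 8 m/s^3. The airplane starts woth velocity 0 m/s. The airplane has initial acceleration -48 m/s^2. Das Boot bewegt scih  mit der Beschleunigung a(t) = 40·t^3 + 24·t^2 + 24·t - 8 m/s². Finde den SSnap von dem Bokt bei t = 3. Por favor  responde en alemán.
Ausgehend von der Beschleunigung a(t) = 40·t^3 + 24·t^2 + 24·t - 8, nehmen wir 2 Ableitungen. Durch Ableiten von der Beschleunigung erhalten wir den Ruck: j(t) = 120·t^2 + 48·t + 24. Durch Ableiten von dem Ruck erhalten wir den Snap: s(t) = 240·t + 48. Wir haben den Snap s(t) = 240·t + 48. Durch Einsetzen von t = 3: s(3) = 768.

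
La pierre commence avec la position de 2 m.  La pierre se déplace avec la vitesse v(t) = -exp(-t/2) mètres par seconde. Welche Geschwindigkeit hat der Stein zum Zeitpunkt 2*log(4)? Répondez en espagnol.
De la ecuación de la velocidad v(t) = -exp(-t/2), sustituimos t = 2*log(4) para obtener v = -1/4.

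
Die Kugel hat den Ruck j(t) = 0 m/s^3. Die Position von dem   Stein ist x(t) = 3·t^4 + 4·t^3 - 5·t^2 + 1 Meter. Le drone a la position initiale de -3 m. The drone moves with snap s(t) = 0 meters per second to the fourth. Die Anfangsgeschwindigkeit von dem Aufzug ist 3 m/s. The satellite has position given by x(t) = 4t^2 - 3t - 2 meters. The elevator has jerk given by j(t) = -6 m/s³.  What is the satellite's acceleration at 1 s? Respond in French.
Nous devons dériver notre équation de la position x(t) = 4·t^2 - 3·t - 2 2 fois. En dérivant la position, nous obtenons la vitesse: v(t) = 8·t - 3. En dérivant la vitesse, nous obtenons l'accélération: a(t) = 8. De l'équation de l'accélération a(t) = 8, nous substituons t = 1 pour obtenir a = 8.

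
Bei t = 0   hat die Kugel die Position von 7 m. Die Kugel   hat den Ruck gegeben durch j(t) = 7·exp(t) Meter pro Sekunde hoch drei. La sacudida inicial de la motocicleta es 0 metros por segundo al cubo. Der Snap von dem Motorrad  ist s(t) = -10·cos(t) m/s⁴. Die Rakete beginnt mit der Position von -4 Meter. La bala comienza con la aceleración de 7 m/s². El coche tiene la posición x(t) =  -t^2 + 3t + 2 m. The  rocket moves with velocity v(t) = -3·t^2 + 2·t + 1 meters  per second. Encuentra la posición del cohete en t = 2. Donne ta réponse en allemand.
Ausgehend von der Geschwindigkeit v(t) = -3·t^2 + 2·t + 1, nehmen wir 1 Stammfunktion. Die Stammfunktion von der Geschwindigkeit, mit x(0) = -4, ergibt die Position: x(t) = -t^3 + t^2 + t - 4. Aus der Gleichung für die Position x(t) = -t^3 + t^2 + t - 4, setzen wir t = 2 ein und erhalten x = -6.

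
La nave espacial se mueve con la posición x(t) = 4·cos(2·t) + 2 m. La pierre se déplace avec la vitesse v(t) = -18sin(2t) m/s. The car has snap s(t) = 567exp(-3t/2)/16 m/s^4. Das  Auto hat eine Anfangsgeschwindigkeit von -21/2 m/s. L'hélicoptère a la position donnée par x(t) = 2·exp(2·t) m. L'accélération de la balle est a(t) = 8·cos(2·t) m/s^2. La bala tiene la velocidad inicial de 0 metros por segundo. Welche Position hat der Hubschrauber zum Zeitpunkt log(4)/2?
Mit x(t) = 2·exp(2·t) und Einsetzen von t = log(4)/2, finden wir x = 8.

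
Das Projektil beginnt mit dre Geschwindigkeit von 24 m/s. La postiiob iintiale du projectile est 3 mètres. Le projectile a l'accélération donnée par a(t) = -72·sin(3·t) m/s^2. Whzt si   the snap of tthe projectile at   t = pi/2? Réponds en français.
Pour résoudre ceci, nous devons prendre 2 dérivées de notre équation de l'accélération a(t) = -72·sin(3·t). La dérivée de l'accélération donne le jerk: j(t) = -216·cos(3·t). En dérivant le jerk, nous obtenons le snap: s(t) = 648·sin(3·t). Nous avons le snap s(t) = 648·sin(3·t). En substituant t = pi/2: s(pi/2) = -648.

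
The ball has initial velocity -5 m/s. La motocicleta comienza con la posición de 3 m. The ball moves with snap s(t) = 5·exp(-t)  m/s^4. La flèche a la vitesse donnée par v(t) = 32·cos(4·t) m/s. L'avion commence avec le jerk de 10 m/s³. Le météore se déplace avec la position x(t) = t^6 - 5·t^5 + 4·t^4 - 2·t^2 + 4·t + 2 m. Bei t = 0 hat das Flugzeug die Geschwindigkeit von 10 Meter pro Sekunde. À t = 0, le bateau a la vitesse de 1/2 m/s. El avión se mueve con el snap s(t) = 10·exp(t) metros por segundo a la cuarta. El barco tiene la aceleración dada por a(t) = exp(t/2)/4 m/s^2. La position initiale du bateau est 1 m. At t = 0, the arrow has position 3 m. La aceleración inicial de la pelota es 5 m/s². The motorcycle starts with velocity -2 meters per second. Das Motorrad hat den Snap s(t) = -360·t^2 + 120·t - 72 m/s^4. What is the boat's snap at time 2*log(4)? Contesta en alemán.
Ausgehend von der Beschleunigung a(t) = exp(t/2)/4, nehmen wir 2 Ableitungen. Die Ableitung von der Beschleunigung ergibt den Ruck: j(t) = exp(t/2)/8. Die Ableitung von dem Ruck ergibt den Snap: s(t) = exp(t/2)/16. Mit s(t) = exp(t/2)/16 und Einsetzen von t = 2*log(4), finden wir s = 1/4.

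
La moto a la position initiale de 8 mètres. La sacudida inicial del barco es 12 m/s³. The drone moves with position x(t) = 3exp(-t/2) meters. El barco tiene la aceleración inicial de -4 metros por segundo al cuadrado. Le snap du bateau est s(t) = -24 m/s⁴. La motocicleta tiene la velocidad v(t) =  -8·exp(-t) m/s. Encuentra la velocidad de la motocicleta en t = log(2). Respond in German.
Aus der Gleichung für die Geschwindigkeit v(t) = -8·exp(-t), setzen wir t = log(2) ein und erhalten v = -4.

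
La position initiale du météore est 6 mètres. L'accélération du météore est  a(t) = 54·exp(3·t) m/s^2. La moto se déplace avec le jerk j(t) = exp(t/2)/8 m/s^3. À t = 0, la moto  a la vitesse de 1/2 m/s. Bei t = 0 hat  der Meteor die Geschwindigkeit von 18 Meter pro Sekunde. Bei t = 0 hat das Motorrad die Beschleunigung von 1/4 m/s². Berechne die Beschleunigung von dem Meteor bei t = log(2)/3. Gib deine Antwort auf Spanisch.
Usando a(t) = 54·exp(3·t) y sustituyendo t = log(2)/3, encontramos a = 108.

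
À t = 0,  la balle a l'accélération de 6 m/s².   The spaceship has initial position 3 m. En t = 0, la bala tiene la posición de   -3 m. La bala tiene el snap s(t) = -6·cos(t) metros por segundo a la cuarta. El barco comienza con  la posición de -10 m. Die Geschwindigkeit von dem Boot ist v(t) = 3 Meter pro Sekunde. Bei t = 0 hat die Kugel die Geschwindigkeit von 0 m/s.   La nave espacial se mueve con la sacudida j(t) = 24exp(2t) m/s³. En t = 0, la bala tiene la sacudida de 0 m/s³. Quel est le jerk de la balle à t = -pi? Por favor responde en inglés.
To find the answer, we compute 1 antiderivative of s(t) = -6·cos(t). Integrating snap and using the initial condition j(0) = 0, we get j(t) = -6·sin(t). Using j(t) = -6·sin(t) and substituting t = -pi, we find j = 0.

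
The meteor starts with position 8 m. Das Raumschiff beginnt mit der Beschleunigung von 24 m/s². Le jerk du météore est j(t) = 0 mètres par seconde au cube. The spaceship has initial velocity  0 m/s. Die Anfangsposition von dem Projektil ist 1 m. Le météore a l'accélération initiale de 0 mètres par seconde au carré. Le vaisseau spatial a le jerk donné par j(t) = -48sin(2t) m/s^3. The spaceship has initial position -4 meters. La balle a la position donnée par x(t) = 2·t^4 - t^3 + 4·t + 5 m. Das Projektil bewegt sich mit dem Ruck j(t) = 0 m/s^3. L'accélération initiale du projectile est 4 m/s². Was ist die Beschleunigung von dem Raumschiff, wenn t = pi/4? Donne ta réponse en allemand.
Um dies zu lösen, müssen wir 1 Stammfunktion unserer Gleichung für den Ruck j(t) = -48·sin(2·t) finden. Die Stammfunktion von dem Ruck ist die Beschleunigung. Mit a(0) = 24 erhalten wir a(t) = 24·cos(2·t). Wir haben die Beschleunigung a(t) = 24·cos(2·t). Durch Einsetzen von t = pi/4: a(pi/4) = 0.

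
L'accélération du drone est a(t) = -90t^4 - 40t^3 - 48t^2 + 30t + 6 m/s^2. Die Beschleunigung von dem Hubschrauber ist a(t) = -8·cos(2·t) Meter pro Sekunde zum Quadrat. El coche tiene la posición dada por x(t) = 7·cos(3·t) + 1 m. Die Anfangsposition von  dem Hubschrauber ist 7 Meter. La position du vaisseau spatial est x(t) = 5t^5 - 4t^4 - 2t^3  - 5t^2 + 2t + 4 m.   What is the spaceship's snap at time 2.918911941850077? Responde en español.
Partiendo de la posición x(t) = 5·t^5 - 4·t^4 - 2·t^3 - 5·t^2 + 2·t + 4, tomamos 4 derivadas. Tomando d/dt de x(t), encontramos v(t) = 25·t^4 - 16·t^3 - 6·t^2 - 10·t + 2. La derivada de la velocidad da la aceleración: a(t) = 100·t^3 - 48·t^2 - 12·t - 10. La derivada de la aceleración da la sacudida: j(t) = 300·t^2 - 96·t - 12. Derivando la sacudida, obtenemos el snap: s(t) = 600·t - 96. De la ecuación del snap s(t) = 600·t - 96, sustituimos t = 2.918911941850077 para obtener s = 1655.34716511005.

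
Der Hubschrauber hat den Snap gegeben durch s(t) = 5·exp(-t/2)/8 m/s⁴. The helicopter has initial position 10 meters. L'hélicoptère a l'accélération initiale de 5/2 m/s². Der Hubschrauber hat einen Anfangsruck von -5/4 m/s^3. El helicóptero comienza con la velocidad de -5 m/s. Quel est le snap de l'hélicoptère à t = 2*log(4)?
De l'équation du snap s(t) = 5·exp(-t/2)/8, nous substituons t = 2*log(4) pour obtenir s = 5/32.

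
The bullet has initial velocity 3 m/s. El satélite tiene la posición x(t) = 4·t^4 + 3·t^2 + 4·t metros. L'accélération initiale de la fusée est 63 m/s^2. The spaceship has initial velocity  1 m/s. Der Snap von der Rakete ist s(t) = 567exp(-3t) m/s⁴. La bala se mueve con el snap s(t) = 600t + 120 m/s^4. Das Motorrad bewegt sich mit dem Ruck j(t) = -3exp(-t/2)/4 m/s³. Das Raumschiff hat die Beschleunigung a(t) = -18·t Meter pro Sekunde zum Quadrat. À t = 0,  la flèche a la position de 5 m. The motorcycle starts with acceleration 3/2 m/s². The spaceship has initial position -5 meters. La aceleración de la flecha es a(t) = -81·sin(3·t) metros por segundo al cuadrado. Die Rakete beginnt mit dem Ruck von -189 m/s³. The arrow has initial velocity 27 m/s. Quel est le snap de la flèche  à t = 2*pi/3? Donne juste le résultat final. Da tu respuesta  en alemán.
s(2*pi/3) = 0.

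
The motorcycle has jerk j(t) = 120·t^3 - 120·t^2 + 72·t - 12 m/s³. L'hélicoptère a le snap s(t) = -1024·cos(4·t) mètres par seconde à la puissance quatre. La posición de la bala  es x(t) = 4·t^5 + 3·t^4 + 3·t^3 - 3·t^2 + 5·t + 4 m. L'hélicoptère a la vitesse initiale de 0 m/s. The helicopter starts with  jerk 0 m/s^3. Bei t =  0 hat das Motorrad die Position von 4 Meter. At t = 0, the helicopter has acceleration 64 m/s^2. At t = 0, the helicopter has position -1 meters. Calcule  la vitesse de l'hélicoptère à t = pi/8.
En partant du snap s(t) = -1024·cos(4·t), nous prenons 3 intégrales. En prenant ∫s(t)dt et en appliquant j(0) = 0, nous trouvons j(t) = -256·sin(4·t). En intégrant le jerk et en utilisant la condition initiale a(0) = 64, nous obtenons a(t) = 64·cos(4·t). En prenant ∫a(t)dt et en appliquant v(0) = 0, nous trouvons v(t) = 16·sin(4·t). En utilisant v(t) = 16·sin(4·t) et en substituant t = pi/8, nous trouvons v = 16.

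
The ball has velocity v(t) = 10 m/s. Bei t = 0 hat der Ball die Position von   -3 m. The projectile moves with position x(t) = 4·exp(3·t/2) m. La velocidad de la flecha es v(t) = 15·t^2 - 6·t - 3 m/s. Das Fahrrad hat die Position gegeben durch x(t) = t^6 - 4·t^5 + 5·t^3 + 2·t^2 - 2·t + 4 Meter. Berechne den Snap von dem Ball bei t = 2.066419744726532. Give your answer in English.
To solve this, we need to take 3 derivatives of our velocity equation v(t) = 10. The derivative of velocity gives acceleration: a(t) = 0. Taking d/dt of a(t), we find j(t) = 0. Taking d/dt of j(t), we find s(t) = 0. Using s(t) = 0 and substituting t = 2.066419744726532, we find s = 0.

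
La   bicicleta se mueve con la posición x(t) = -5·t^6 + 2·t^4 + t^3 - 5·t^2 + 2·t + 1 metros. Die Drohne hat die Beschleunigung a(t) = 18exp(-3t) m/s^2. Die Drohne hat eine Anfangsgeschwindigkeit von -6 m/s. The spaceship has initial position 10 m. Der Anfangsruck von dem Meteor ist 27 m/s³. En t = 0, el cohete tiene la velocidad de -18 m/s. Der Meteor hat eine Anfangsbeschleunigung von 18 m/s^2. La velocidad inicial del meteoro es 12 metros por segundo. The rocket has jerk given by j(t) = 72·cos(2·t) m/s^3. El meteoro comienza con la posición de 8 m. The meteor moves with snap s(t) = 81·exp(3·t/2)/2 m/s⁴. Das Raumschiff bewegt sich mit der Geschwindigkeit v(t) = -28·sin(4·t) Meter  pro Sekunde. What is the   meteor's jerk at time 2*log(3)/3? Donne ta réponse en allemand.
Wir müssen unsere Gleichung für den Snap s(t) = 81·exp(3·t/2)/2 1-mal integrieren. Durch Integration von dem Snap und Verwendung der Anfangsbedingung j(0) = 27, erhalten wir j(t) = 27·exp(3·t/2). Mit j(t) = 27·exp(3·t/2) und Einsetzen von t = 2*log(3)/3, finden wir j = 81.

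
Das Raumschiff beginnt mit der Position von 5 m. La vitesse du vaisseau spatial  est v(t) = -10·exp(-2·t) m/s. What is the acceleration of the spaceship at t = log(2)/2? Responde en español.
Partiendo de la velocidad v(t) = -10·exp(-2·t), tomamos 1 derivada. La derivada de la velocidad da la aceleración: a(t) = 20·exp(-2·t). De la ecuación de la aceleración a(t) = 20·exp(-2·t), sustituimos t = log(2)/2 para obtener a = 10.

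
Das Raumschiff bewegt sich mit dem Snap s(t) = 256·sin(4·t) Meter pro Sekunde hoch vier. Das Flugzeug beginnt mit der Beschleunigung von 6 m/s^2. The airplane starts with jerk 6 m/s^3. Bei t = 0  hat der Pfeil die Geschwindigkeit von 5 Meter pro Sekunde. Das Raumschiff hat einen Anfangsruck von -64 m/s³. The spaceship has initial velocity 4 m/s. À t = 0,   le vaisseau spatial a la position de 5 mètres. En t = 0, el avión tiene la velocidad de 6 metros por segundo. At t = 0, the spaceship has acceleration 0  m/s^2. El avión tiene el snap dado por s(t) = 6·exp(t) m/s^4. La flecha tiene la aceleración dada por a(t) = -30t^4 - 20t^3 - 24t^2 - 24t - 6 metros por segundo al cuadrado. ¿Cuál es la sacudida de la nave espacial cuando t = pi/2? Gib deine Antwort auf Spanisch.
Necesitamos integrar nuestra ecuación del snap s(t) = 256·sin(4·t) 1 vez. La antiderivada del snap, con j(0) = -64, da la sacudida: j(t) = -64·cos(4·t). Tenemos la sacudida j(t) = -64·cos(4·t). Sustituyendo t = pi/2: j(pi/2) = -64.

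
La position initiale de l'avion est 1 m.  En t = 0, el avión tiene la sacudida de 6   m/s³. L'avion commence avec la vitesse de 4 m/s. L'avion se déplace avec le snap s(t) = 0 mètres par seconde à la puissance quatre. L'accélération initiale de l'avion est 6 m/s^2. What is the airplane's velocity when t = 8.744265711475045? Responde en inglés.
To find the answer, we compute 3 antiderivatives of s(t) = 0. The integral of snap is jerk. Using j(0) = 6, we get j(t) = 6. The integral of jerk is acceleration. Using a(0) = 6, we get a(t) = 6·t + 6. The antiderivative of acceleration is velocity. Using v(0) = 4, we get v(t) = 3·t^2 + 6·t + 4. From the given velocity equation v(t) = 3·t^2 + 6·t + 4, we substitute t = 8.744265711475045 to get v = 285.852142767485.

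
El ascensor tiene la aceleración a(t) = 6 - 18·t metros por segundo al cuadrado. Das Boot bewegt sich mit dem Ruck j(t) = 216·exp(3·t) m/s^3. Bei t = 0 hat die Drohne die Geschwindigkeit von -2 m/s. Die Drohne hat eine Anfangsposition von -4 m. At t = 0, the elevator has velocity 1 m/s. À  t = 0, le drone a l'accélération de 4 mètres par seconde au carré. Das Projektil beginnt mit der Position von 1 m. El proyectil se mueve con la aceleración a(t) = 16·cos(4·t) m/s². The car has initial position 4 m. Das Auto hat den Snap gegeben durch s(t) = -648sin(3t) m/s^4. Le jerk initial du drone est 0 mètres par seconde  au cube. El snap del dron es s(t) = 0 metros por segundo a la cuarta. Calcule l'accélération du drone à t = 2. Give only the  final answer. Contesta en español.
La respuesta es 4.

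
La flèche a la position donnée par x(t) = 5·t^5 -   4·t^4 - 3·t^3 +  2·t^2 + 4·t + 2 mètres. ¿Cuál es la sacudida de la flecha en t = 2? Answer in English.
To solve this, we need to take 3 derivatives of our position equation x(t) = 5·t^5 - 4·t^4 - 3·t^3 + 2·t^2 + 4·t + 2. The derivative of position gives velocity: v(t) = 25·t^4 - 16·t^3 - 9·t^2 + 4·t + 4. The derivative of velocity gives acceleration: a(t) = 100·t^3 - 48·t^2 - 18·t + 4. The derivative of acceleration gives jerk: j(t) = 300·t^2 - 96·t - 18. Using j(t) = 300·t^2 - 96·t - 18 and substituting t = 2, we find j = 990.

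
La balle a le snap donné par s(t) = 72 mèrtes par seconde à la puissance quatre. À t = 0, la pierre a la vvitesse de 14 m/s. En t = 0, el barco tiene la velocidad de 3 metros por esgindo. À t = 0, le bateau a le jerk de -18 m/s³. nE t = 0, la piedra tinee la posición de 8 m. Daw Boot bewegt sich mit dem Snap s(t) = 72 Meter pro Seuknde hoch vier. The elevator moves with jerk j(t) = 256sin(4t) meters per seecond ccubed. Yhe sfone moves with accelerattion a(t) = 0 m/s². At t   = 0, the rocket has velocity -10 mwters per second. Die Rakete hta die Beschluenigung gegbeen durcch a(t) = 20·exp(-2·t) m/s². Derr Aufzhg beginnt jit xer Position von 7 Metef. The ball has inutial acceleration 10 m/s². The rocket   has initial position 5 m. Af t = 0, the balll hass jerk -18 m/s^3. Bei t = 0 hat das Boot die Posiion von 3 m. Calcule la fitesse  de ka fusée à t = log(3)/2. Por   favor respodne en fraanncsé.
Nous devons trouver la primitive de notre équation de l'accélération a(t) = 20·exp(-2·t) 1 fois. L'intégrale de l'accélération, avec v(0) = -10, donne la vitesse: v(t) = -10·exp(-2·t). Nous avons la vitesse v(t) = -10·exp(-2·t). En substituant t = log(3)/2: v(log(3)/2) = -10/3.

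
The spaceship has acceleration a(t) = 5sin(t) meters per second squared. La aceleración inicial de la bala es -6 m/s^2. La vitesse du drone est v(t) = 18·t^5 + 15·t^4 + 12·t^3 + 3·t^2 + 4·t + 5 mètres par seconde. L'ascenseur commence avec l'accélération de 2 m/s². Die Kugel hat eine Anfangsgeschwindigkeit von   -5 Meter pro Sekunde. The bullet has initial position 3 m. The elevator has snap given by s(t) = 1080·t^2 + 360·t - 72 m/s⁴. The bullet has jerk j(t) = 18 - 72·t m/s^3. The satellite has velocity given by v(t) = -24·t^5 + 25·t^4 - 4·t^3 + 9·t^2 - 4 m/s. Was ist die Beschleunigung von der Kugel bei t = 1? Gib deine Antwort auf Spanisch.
Partiendo de la sacudida j(t) = 18 - 72·t, tomamos 1 antiderivada. La integral de la sacudida, con a(0) = -6, da la aceleración: a(t) = -36·t^2 + 18·t - 6. Tenemos la aceleración a(t) = -36·t^2 + 18·t - 6. Sustituyendo t = 1: a(1) = -24.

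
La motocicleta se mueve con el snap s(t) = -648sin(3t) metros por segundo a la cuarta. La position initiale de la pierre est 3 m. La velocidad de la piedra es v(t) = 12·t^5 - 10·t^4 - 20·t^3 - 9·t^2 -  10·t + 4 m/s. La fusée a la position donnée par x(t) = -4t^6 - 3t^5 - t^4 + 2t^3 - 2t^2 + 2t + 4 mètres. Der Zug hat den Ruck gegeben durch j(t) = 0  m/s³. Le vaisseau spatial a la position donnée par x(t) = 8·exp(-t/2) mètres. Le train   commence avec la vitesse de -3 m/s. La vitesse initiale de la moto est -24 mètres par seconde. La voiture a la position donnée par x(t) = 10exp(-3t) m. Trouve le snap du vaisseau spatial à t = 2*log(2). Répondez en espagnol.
Para resolver esto, necesitamos tomar 4 derivadas de nuestra ecuación de la posición x(t) = 8·exp(-t/2). Derivando la posición, obtenemos la velocidad: v(t) = -4·exp(-t/2). Derivando la velocidad, obtenemos la aceleración: a(t) = 2·exp(-t/2). La derivada de la aceleración da la sacudida: j(t) = -exp(-t/2). Derivando la sacudida, obtenemos el snap: s(t) = exp(-t/2)/2. De la ecuación del snap s(t) = exp(-t/2)/2, sustituimos t = 2*log(2) para obtener s = 1/4.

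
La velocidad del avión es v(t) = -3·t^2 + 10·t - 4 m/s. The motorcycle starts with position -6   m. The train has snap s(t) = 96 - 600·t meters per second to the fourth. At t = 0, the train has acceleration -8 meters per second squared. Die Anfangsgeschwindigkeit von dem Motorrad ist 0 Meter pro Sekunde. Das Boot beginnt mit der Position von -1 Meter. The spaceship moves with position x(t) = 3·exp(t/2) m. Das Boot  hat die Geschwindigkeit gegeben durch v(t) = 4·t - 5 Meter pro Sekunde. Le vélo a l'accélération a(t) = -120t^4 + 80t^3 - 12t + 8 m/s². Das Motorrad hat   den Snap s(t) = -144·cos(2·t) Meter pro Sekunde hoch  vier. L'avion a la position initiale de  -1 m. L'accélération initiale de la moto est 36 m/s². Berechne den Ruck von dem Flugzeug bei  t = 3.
Wir müssen unsere Gleichung für die Geschwindigkeit v(t) = -3·t^2 + 10·t - 4 2-mal ableiten. Durch Ableiten von der Geschwindigkeit erhalten wir die Beschleunigung: a(t) = 10 - 6·t. Mit d/dt von a(t) finden wir j(t) = -6. Wir haben den Ruck j(t) = -6. Durch Einsetzen von t = 3: j(3) = -6.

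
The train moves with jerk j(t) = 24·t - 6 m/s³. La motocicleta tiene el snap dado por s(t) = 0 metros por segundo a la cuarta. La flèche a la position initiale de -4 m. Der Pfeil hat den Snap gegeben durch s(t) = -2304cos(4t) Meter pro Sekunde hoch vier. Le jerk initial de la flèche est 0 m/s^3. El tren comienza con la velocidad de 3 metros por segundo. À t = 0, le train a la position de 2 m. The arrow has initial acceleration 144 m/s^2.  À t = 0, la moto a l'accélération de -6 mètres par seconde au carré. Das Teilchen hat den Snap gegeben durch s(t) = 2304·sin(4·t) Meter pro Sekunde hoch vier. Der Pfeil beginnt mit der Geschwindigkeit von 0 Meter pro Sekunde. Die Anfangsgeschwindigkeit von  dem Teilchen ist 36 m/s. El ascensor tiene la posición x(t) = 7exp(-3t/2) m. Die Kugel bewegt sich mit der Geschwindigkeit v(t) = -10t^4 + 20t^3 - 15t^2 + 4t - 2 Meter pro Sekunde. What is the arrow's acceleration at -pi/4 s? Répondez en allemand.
Wir müssen unsere Gleichung für den Snap s(t) = -2304·cos(4·t) 2-mal integrieren. Das Integral von dem Snap, mit j(0) = 0, ergibt den Ruck: j(t) = -576·sin(4·t). Durch Integration von dem Ruck und Verwendung der Anfangsbedingung a(0) = 144, erhalten wir a(t) = 144·cos(4·t). Mit a(t) = 144·cos(4·t) und Einsetzen von t = -pi/4, finden wir a = -144.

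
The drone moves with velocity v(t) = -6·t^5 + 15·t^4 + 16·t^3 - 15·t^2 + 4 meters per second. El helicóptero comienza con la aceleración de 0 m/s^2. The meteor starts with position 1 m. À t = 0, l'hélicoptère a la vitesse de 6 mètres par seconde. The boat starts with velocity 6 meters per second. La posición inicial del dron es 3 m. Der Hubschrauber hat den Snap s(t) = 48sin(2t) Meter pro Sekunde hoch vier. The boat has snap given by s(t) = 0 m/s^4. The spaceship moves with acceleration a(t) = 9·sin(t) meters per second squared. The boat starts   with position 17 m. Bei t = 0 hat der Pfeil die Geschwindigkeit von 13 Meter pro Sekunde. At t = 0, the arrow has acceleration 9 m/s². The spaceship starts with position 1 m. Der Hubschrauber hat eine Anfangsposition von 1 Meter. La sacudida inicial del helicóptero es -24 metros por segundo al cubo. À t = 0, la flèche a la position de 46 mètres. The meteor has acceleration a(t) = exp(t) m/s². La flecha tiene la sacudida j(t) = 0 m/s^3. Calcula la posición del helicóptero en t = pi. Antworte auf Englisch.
We need to integrate our snap equation s(t) = 48·sin(2·t) 4 times. Finding the integral of s(t) and using j(0) = -24: j(t) = -24·cos(2·t). Taking ∫j(t)dt and applying a(0) = 0, we find a(t) = -12·sin(2·t). The integral of acceleration, with v(0) = 6, gives velocity: v(t) = 6·cos(2·t). The antiderivative of velocity is position. Using x(0) = 1, we get x(t) = 3·sin(2·t) + 1. Using x(t) = 3·sin(2·t) + 1 and substituting t = pi, we find x = 1.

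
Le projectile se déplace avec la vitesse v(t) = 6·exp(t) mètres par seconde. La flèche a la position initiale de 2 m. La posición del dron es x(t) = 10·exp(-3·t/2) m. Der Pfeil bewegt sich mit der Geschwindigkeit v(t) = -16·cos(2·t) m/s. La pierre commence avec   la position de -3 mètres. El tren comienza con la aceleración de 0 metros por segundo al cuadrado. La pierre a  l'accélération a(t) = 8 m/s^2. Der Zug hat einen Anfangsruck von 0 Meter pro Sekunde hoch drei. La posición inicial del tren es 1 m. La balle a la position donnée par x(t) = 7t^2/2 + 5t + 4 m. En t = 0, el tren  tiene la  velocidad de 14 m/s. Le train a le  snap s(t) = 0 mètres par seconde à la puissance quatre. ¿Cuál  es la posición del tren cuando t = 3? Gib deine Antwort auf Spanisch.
Para resolver esto, necesitamos tomar 4 integrales de nuestra ecuación del snap s(t) = 0. La integral del snap es la sacudida. Usando j(0) = 0, obtenemos j(t) = 0. Integrando la sacudida y usando la condición inicial a(0) = 0, obtenemos a(t) = 0. Integrando la aceleración y usando la condición inicial v(0) = 14, obtenemos v(t) = 14. La integral de la velocidad, con x(0) = 1, da la posición: x(t) = 14·t + 1. Tenemos la posición x(t) = 14·t + 1. Sustituyendo t = 3: x(3) = 43.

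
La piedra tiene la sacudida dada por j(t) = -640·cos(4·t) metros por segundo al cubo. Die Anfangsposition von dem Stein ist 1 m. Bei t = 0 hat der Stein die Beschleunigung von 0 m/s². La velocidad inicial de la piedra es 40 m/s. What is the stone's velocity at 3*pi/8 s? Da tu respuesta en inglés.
Starting from jerk j(t) = -640·cos(4·t), we take 2 integrals. Taking ∫j(t)dt and applying a(0) = 0, we find a(t) = -160·sin(4·t). The integral of acceleration, with v(0) = 40, gives velocity: v(t) = 40·cos(4·t). From the given velocity equation v(t) = 40·cos(4·t), we substitute t = 3*pi/8 to get v = 0.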